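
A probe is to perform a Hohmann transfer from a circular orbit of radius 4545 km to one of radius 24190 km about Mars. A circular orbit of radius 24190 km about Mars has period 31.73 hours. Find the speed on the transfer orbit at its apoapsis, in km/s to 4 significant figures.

From Kepler's third law T² = 4π²r³/μ at r = 24190 km, T = 31.73 hours = 31.73 × 3600 s = 1.14228×10^5 s: μ = 4π²r³/T² = 42827.4 km³/s².
Transfer-ellipse semi-major axis a_t = (r₁ + r₂)/2 = (4545 + 24190)/2 = 14367.5 km.
The apoapsis of the transfer ellipse is at r = 24190 km.
Applying v² = μ(2/r − 1/a_t): v = 0.7484 km/s.

v = 0.7484 km/s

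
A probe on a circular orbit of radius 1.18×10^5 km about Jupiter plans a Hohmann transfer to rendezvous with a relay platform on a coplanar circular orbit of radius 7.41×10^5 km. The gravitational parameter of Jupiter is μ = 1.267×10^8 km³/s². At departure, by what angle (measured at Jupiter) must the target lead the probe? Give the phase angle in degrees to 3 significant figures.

The Hohmann ellipse has a_t = (r₁ + r₂)/2 = 4.295×10^5 km.
Transfer time t = π√(a_t³/μ) = 78560.9 s.
The target's mean motion on its circular orbit is ω₂ = √(μ/r₂³) = 1.76466×10^-5 rad/s.
Angle swept by the target during transfer: ω₂·t = 1.3863 rad = 79.43°.
Arrival is 180° from departure on the ellipse, so φ = 180° − 79.43° = 101°.

φ = 101°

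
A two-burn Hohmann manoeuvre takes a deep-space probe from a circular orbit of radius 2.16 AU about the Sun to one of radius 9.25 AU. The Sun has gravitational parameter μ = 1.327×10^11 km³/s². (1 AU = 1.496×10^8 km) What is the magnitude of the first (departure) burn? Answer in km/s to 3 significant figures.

Δv₁ = 5.54 km/s

In km: r₁ = 2.16 × 1.496×10^8 = 3.23136×10^8 km; r₂ = 9.25 × 1.496×10^8 = 1.3838×10^9 km.
The Hohmann ellipse has a_t = (r₁ + r₂)/2 = 8.53468×10^8 km.
Circular speed at r = 3.23136×10^8 km: v_c = √(μ/r) = 20.265 km/s.
Vis-viva on the transfer ellipse at r = 3.23136×10^8 km gives v_t = √[μ(2/r − 1/a_t)] = 25.804 km/s.
Δv₁ = |v_t − v_c| = |25.804 − 20.265| = 5.539 km/s.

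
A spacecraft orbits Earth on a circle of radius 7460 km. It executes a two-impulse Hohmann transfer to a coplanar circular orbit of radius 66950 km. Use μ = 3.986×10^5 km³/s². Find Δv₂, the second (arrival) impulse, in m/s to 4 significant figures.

Δv₂ = 1347 m/s

Transfer-ellipse semi-major axis a_t = (r₁ + r₂)/2 = (7460 + 66950)/2 = 37205 km.
Circular speed at r = 66950 km: v_c = √(μ/r) = 2.440 km/s.
Vis-viva on the transfer ellipse at r = 66950 km gives v_t = √[μ(2/r − 1/a_t)] = 1.093 km/s.
Δv₂ = |v_t − v_c| = |1.093 − 2.440| = 1.347 km/s.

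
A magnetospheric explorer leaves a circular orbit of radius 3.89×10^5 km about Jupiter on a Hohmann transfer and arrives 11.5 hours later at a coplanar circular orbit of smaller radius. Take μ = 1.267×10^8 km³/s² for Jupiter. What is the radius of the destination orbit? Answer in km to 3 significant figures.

Transfer time t = 11.5 hours = 41400 s, and t = π√(a_t³/μ).
So a_t = (μ t²/π²)^(1/3) = (1.267×10^8 × (41400)² / π²)^(1/3) = 2.8022×10^5 km.
Since a_t = (r₁ + r₂)/2, r₂ = 2a_t − r₁ = 2×2.8022×10^5 − 3.890×10^5 = 1.7144×10^5 km.

r₂ = 1.71×10^5 km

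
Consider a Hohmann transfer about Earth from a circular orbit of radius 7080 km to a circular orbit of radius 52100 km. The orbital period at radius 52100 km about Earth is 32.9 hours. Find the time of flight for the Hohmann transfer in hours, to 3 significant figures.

t = 7.04 hours

From Kepler's third law T² = 4π²r³/μ at r = 52100 km, T = 32.9 hours = 32.9 × 3600 s = 1.1844×10^5 s: μ = 4π²r³/T² = 3.97994×10^5 km³/s².
The Hohmann ellipse has a_t = (r₁ + r₂)/2 = 29590 km.
Half the transfer-orbit period gives t = π√(a_t³/μ) = 25350 s.
Converting: 25350 s ÷ 3600 s/hour = 7.04 hours.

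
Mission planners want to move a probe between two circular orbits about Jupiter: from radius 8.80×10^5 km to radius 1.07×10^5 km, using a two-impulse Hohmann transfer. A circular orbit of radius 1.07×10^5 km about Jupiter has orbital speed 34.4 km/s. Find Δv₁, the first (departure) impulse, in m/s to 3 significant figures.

From the circular-orbit relation v² = μ/r at r = 1.07×10^5 km: μ = v²r = (34.4)² × 1.07×10^5 = 1.26620×10^8 km³/s².
Transfer-ellipse semi-major axis a_t = (r₁ + r₂)/2 = (8.800×10^5 + 1.070×10^5)/2 = 4.935×10^5 km.
On the circular orbit at r = 8.800×10^5 km, v_c = √(μ/r) = 11.995 km/s.
Vis-viva on the transfer ellipse at r = 8.800×10^5 km gives v_t = √[μ(2/r − 1/a_t)] = 5.5854 km/s.
Δv₁ = |v_t − v_c| = |5.5854 − 11.995| = 6.410 km/s.

Δv₁ = 6410 m/s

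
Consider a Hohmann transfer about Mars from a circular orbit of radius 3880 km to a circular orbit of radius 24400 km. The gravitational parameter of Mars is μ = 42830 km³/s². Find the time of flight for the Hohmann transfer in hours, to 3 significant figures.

t = 7.09 hours

Semi-major axis of the transfer orbit: a_t = (3880 + 24400)/2 = 14140 km.
By Kepler's third law the transfer-orbit period is T = 2π√(a_t³/μ), so t = T/2 = 25520 s.
Converting: 25520 s ÷ 3600 s/hour = 7.09 hours.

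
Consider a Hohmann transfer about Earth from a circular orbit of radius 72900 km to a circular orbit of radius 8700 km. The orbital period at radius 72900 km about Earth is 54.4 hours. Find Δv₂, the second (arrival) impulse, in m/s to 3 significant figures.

Δv₂ = 2280 m/s

From Kepler's third law T² = 4π²r³/μ at r = 72900 km, T = 54.4 hours = 54.4 × 3600 s = 1.9584×10^5 s: μ = 4π²r³/T² = 3.98786×10^5 km³/s².
Semi-major axis of the transfer orbit: a_t = (72900 + 8700)/2 = 40800 km.
Circular speed at r = 8700 km: v_c = √(μ/r) = 6.770 km/s.
Vis-viva on the transfer ellipse at r = 8700 km gives v_t = √[μ(2/r − 1/a_t)] = 9.050 km/s.
Δv₂ = |v_t − v_c| = |9.050 − 6.770| = 2.280 km/s.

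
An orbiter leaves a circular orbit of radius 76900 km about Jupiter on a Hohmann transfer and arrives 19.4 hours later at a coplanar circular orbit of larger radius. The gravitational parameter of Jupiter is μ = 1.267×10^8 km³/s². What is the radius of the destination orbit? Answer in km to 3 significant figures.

Transfer time t = 19.4 hours = 69840 s, and t = π√(a_t³/μ).
So a_t = (μ t²/π²)^(1/3) = (1.267×10^8 × (69840)² / π²)^(1/3) = 3.9710×10^5 km.
Since a_t = (r₁ + r₂)/2, r₂ = 2a_t − r₁ = 2×3.9710×10^5 − 76900 = 7.173×10^5 km.

r₂ = 7.17×10^5 km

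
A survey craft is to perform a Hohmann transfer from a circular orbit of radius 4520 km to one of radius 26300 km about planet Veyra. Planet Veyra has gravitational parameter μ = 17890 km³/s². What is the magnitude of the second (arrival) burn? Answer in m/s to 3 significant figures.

Semi-major axis of the transfer orbit: a_t = (4520 + 26300)/2 = 15410 km.
On the circular orbit at r = 26300 km, v_c = √(μ/r) = 0.8248 km/s.
Vis-viva on the transfer ellipse at r = 26300 km gives v_t = √[μ(2/r − 1/a_t)] = 0.4467 km/s.
Δv₂ = |v_t − v_c| = |0.4467 − 0.8248| = 0.3781 km/s.

Δv₂ = 378 m/s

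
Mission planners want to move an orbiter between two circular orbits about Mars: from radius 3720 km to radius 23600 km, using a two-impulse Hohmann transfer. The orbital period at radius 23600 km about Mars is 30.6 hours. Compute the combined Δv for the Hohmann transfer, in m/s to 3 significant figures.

From Kepler's third law T² = 4π²r³/μ at r = 23600 km, T = 30.6 hours = 30.6 × 3600 s = 1.1016×10^5 s: μ = 4π²r³/T² = 42761.0 km³/s².
Transfer-ellipse semi-major axis a_t = (r₁ + r₂)/2 = (3720 + 23600)/2 = 13660 km.
Circular speed at r₁: v₁ = √(μ/r₁) = √(42761.0/3720) = 3.390 km/s.
Transfer-orbit speed at r₁ (vis-viva): v_p = √[μ(2/r₁ − 1/a_t)] = 4.456 km/s.
First burn Δv₁ = |v_p − v₁| = 1.066 km/s.
At r₂, v₂ = √(μ/r₂) = 1.346 km/s.
Transfer-orbit speed at r₂: v_a = √[μ(2/r₂ − 1/a_t)] = 0.7024 km/s.
Second burn Δv₂ = |v₂ − v_a| = 0.6436 km/s.
Δv = Δv₁ + Δv₂ = 1.066 + 0.6436 = 1.710 km/s.

Δv = 1710 m/s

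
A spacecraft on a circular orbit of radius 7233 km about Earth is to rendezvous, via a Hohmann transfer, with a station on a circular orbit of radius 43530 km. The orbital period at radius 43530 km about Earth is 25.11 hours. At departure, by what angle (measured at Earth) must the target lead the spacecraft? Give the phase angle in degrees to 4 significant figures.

φ = 99.86°

From Kepler's third law T² = 4π²r³/μ at r = 43530 km, T = 25.11 hours = 25.11 × 3600 s = 90396 s: μ = 4π²r³/T² = 3.98499×10^5 km³/s².
The Hohmann ellipse has a_t = (r₁ + r₂)/2 = 25381.5 km.
The half-period of the transfer ellipse is t = π√(a_t³/μ) = 20124 s.
The target's mean motion on its circular orbit is ω₂ = √(μ/r₂³) = 6.9507×10^-5 rad/s.
Angle swept by the target during transfer: ω₂·t = 1.39876 rad = 80.14°.
The spacecraft traverses 180° on the transfer ellipse, so the target must lead by 180° − 80.14° = 99.86°.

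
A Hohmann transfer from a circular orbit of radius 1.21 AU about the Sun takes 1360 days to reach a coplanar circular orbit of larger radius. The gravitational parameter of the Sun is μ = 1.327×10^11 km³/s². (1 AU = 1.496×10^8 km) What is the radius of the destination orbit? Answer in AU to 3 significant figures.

In km: r₁ = 1.21 × 1.496×10^8 = 1.81016×10^8 km.
Transfer time t = 1360 days = 1.17504×10^8 s, and t = π√(a_t³/μ).
So a_t = (μ t²/π²)^(1/3) = (1.327×10^11 × (1.17504×10^8)² / π²)^(1/3) = 5.7046×10^8 km.
Since a_t = (r₁ + r₂)/2, r₂ = 2a_t − r₁ = 2×5.7046×10^8 − 1.81016×10^8 = 9.59904×10^8 km.
In AU: r₂ = 9.59904×10^8 / 1.496×10^8 = 6.42 AU.

r₂ = 6.42 AU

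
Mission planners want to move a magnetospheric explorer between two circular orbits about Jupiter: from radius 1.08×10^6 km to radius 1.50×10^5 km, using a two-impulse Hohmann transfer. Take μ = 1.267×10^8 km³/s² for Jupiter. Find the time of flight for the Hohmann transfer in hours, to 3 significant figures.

The Hohmann ellipse has a_t = (r₁ + r₂)/2 = 6.150×10^5 km.
Transfer time t = π√(a_t³/μ) = π√((6.150×10^5)³ / 1.267×10^8) = 1.346×10^5 s.
Converting: 1.346×10^5 s ÷ 3600 s/hour = 37.4 hours.

t = 37.4 hours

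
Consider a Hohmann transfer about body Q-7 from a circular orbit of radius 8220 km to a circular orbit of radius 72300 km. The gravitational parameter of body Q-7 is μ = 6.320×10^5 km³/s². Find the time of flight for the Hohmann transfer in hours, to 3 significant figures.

Transfer-ellipse semi-major axis a_t = (r₁ + r₂)/2 = (8220 + 72300)/2 = 40260 km.
By Kepler's third law the transfer-orbit period is T = 2π√(a_t³/μ), so t = T/2 = 31920 s.
Converting: 31920 s ÷ 3600 s/hour = 8.87 hours.

t = 8.87 hours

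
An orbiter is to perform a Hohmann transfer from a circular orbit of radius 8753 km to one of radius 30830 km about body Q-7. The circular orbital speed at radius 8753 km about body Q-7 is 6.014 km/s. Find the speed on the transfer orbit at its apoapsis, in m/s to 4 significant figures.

v = 2131 m/s

From the circular-orbit relation v² = μ/r at r = 8753 km: μ = v²r = (6.014)² × 8753 = 3.16580×10^5 km³/s².
Transfer-ellipse semi-major axis a_t = (r₁ + r₂)/2 = (8753 + 30830)/2 = 19791.5 km.
At apoapsis, r = 30830 km.
Vis-viva: v = √[μ(2/r − 1/a_t)] = √[3.16580×10^5 × (2/30830 − 1/19791.5)] = 2.131 km/s.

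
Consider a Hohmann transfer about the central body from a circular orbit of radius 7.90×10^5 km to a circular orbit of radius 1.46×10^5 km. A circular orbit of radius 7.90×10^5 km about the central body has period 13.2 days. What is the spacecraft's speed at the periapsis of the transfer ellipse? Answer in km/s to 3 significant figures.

v = 13.2 km/s

From Kepler's third law T² = 4π²r³/μ at r = 7.90×10^5 km, T = 13.2 days = 13.2 × 86400 s = 1.14048×10^6 s: μ = 4π²r³/T² = 1.49646×10^7 km³/s².
Transfer-ellipse semi-major axis a_t = (r₁ + r₂)/2 = (7.900×10^5 + 1.460×10^5)/2 = 4.680×10^5 km.
At periapsis, r = 1.460×10^5 km.
Vis-viva: v = √[μ(2/r − 1/a_t)] = √[1.49646×10^7 × (2/1.460×10^5 − 1/4.680×10^5)] = 13.15 km/s.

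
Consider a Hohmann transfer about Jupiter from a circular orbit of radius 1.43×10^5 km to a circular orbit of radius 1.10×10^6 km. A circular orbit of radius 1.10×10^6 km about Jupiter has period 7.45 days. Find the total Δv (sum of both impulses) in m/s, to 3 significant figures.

Δv = 15400 m/s

From Kepler's third law T² = 4π²r³/μ at r = 1.10×10^6 km, T = 7.45 days = 7.45 × 86400 s = 6.4368×10^5 s: μ = 4π²r³/T² = 1.26823×10^8 km³/s².
Transfer-ellipse semi-major axis a_t = (r₁ + r₂)/2 = (1.430×10^5 + 1.100×10^6)/2 = 6.215×10^5 km.
At r₁ the circular-orbit speed is v₁ = √(μ/r₁) = 29.780 km/s.
Transfer-orbit speed at r₁ (v² = μ(2/r − 1/a)): v_p = √[μ(2/r₁ − 1/a_t)] = 39.619 km/s.
First burn Δv₁ = |v_p − v₁| = 9.839 km/s.
At r₂, v₂ = √(μ/r₂) = 10.7375 km/s.
Transfer-orbit speed at r₂: v_a = √[μ(2/r₂ − 1/a_t)] = 5.15051 km/s.
Second burn Δv₂ = |v₂ − v_a| = 5.587 km/s.
Total Δv = Δv₁ + Δv₂ = 15.43 km/s.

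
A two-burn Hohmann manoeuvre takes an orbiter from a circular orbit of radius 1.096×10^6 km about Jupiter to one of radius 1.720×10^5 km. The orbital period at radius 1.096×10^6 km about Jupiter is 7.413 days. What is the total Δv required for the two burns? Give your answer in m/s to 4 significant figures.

From Kepler's third law T² = 4π²r³/μ at r = 1.096×10^6 km, T = 7.413 days = 7.413 × 86400 s = 6.404832×10^5 s: μ = 4π²r³/T² = 1.26700×10^8 km³/s².
The Hohmann ellipse has a_t = (r₁ + r₂)/2 = 6.340×10^5 km.
At r₁ the circular-orbit speed is v₁ = √(μ/r₁) = 10.752 km/s.
Transfer-orbit speed at r₁ (v² = μ(2/r − 1/a)): v_a = √[μ(2/r₁ − 1/a_t)] = 5.6002 km/s.
First burn Δv₁ = |v_a − v₁| = 5.152 km/s.
Circular speed at r₂: v₂ = √(μ/r₂) = 27.141 km/s.
Transfer-orbit speed at r₂: v_p = √[μ(2/r₂ − 1/a_t)] = 35.685 km/s.
Second burn Δv₂ = |v₂ − v_p| = 8.544 km/s.
Δv = Δv₁ + Δv₂ = 5.152 + 8.544 = 13.70 km/s.

Δv = 13700 m/s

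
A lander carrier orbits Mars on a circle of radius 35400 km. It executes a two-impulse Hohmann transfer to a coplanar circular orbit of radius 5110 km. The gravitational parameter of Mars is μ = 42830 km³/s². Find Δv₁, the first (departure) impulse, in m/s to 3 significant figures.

The Hohmann ellipse has a_t = (r₁ + r₂)/2 = 20255 km.
On the circular orbit at r = 35400 km, v_c = √(μ/r) = 1.100 km/s.
Vis-viva on the transfer ellipse at r = 35400 km gives v_t = √[μ(2/r − 1/a_t)] = 0.5525 km/s.
Δv₁ = |v_t − v_c| = |0.5525 − 1.100| = 0.5475 km/s.

Δv₁ = 547 m/s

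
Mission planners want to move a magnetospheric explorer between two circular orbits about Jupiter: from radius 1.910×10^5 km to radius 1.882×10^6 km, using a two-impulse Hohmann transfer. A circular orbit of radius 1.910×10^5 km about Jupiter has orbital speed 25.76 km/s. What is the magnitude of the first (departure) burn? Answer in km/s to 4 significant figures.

Δv₁ = 8.951 km/s

From the circular-orbit relation v² = μ/r at r = 1.910×10^5 km: μ = v²r = (25.76)² × 1.910×10^5 = 1.26743×10^8 km³/s².
The Hohmann ellipse has a_t = (r₁ + r₂)/2 = 1.0365×10^6 km.
On the circular orbit at r = 1.910×10^5 km, v_c = √(μ/r) = 25.760 km/s.
Transfer-orbit speed at the same r (vis-viva, a = a_t): v_t = √[μ(2/r − 1/a_t)] = 34.711 km/s.
Δv₁ = |v_t − v_c| = |34.711 − 25.760| = 8.951 km/s.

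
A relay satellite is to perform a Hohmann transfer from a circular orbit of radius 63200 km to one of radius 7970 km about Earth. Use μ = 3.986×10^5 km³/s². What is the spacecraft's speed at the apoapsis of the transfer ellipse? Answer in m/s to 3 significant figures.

Transfer-ellipse semi-major axis a_t = (r₁ + r₂)/2 = (63200 + 7970)/2 = 35585 km.
At apoapsis, r = 63200 km.
Applying v² = μ(2/r − 1/a_t): v = 1.189 km/s.

v = 1190 m/s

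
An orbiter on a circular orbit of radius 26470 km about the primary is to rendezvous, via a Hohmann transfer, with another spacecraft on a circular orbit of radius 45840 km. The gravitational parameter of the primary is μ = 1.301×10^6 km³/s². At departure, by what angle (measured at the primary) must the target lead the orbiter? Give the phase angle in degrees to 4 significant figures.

φ = 53.92°

Semi-major axis of the transfer orbit: a_t = (26470 + 45840)/2 = 36155 km.
The half-period of the transfer ellipse is t = π√(a_t³/μ) = 18934.93 s.
The target's mean motion on its circular orbit is ω₂ = √(μ/r₂³) = 1.162176×10^-4 rad/s.
Angle swept by the target during transfer: ω₂·t = 2.20057 rad = 126.08°.
The orbiter traverses 180° on the transfer ellipse, so the target must lead by 180° − 126.08° = 53.92°.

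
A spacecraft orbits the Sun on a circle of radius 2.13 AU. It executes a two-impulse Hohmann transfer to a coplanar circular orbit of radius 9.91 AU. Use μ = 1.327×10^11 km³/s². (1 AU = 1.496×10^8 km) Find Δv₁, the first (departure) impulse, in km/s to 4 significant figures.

Δv₁ = 5.776 km/s

In km: r₁ = 2.13 × 1.496×10^8 = 3.18648×10^8 km; r₂ = 9.91 × 1.496×10^8 = 1.482536×10^9 km.
The Hohmann ellipse has a_t = (r₁ + r₂)/2 = 9.00592×10^8 km.
On the circular orbit at r = 3.18648×10^8 km, v_c = √(μ/r) = 20.407 km/s.
Vis-viva on the transfer ellipse at r = 3.18648×10^8 km gives v_t = √[μ(2/r − 1/a_t)] = 26.183 km/s.
Δv₁ = |v_t − v_c| = |26.183 − 20.407| = 5.776 km/s.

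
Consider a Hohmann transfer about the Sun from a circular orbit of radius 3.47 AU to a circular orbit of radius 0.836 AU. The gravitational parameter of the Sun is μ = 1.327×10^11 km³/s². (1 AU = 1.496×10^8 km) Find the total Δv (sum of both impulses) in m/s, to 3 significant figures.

In km: r₁ = 3.47 × 1.496×10^8 = 5.19112×10^8 km; r₂ = 0.836 × 1.496×10^8 = 1.250656×10^8 km.
Semi-major axis of the transfer orbit: a_t = (5.19112×10^8 + 1.250656×10^8)/2 = 3.220888×10^8 km.
At r₁ the circular-orbit speed is v₁ = √(μ/r₁) = 15.9884 km/s.
On the transfer ellipse at r₁, vis-viva equation gives v_a = √[μ(2/r₁ − 1/a_t)] = 9.96291 km/s.
First burn Δv₁ = |v_a − v₁| = 6.0255 km/s.
At r₂, v₂ = √(μ/r₂) = 32.573658 km/s.
Transfer-orbit speed at r₂: v_p = √[μ(2/r₂ − 1/a_t)] = 41.353212 km/s.
Second burn Δv₂ = |v₂ − v_p| = 8.7796 km/s.
Total Δv = Δv₁ + Δv₂ = 14.81 km/s.

Δv = 14800 m/s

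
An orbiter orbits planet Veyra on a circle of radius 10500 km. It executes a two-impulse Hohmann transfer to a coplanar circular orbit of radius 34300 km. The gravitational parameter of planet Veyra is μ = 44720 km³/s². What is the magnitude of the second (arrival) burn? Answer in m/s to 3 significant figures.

Δv₂ = 360 m/s

Semi-major axis of the transfer orbit: a_t = (10500 + 34300)/2 = 22400 km.
On the circular orbit at r = 34300 km, v_c = √(μ/r) = 1.14184 km/s.
Vis-viva on the transfer ellipse at r = 34300 km gives v_t = √[μ(2/r − 1/a_t)] = 0.781762 km/s.
Δv₂ = |v_t − v_c| = |0.781762 − 1.14184| = 0.3601 km/s.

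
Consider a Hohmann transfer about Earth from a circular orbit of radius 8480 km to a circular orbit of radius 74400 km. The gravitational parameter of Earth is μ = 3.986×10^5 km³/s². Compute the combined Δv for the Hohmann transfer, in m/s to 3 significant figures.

Δv = 3600 m/s

Semi-major axis of the transfer orbit: a_t = (8480 + 74400)/2 = 41440 km.
Circular speed at r₁: v₁ = √(μ/r₁) = √(3.986×10^5/8480) = 6.856 km/s.
Transfer-orbit speed at r₁ (vis-viva equation): v_p = √[μ(2/r₁ − 1/a_t)] = 9.186 km/s.
First burn Δv₁ = |v_p − v₁| = 2.330 km/s.
Circular speed at r₂: v₂ = √(μ/r₂) = 2.315 km/s.
Transfer-orbit speed at r₂: v_a = √[μ(2/r₂ − 1/a_t)] = 1.047 km/s.
Second burn Δv₂ = |v₂ − v_a| = 1.268 km/s.
Δv = Δv₁ + Δv₂ = 2.330 + 1.268 = 3.598 km/s.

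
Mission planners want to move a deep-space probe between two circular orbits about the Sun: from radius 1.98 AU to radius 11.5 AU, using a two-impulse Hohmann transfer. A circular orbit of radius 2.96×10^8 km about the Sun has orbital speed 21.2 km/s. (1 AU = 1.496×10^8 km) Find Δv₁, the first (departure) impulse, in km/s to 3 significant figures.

Δv₁ = 6.49 km/s

From the circular-orbit relation v² = μ/r at r = 2.96×10^8 km: μ = v²r = (21.2)² × 2.96×10^8 = 1.33034×10^11 km³/s².
In km: r₁ = 1.98 × 1.496×10^8 = 2.96208×10^8 km; r₂ = 11.5 × 1.496×10^8 = 1.7204×10^9 km.
Transfer-ellipse semi-major axis a_t = (r₁ + r₂)/2 = (2.96208×10^8 + 1.7204×10^9)/2 = 1.008304×10^9 km.
Circular speed at r = 2.96208×10^8 km: v_c = √(μ/r) = 21.19 km/s.
Vis-viva on the transfer ellipse at r = 2.96208×10^8 km gives v_t = √[μ(2/r − 1/a_t)] = 27.68 km/s.
Δv₁ = |v_t − v_c| = |27.68 − 21.19| = 6.490 km/s.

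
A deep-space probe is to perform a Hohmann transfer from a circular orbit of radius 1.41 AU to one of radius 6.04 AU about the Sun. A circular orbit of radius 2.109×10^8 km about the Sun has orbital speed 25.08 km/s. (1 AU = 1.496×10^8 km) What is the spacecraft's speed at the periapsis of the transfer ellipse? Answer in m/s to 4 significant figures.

From the circular-orbit relation v² = μ/r at r = 2.109×10^8 km: μ = v²r = (25.08)² × 2.109×10^8 = 1.32657×10^11 km³/s².
In km: r₁ = 1.41 × 1.496×10^8 = 2.10936×10^8 km; r₂ = 6.04 × 1.496×10^8 = 9.03584×10^8 km.
Semi-major axis of the transfer orbit: a_t = (2.10936×10^8 + 9.03584×10^8)/2 = 5.5726×10^8 km.
At periapsis, r = 2.10936×10^8 km.
Applying v² = μ(2/r − 1/a_t): v = 31.93 km/s.

v = 31930 m/s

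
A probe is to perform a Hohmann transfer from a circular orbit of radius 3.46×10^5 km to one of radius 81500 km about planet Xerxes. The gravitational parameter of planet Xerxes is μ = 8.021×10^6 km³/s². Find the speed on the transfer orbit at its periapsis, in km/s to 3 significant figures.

The Hohmann ellipse has a_t = (r₁ + r₂)/2 = 2.1375×10^5 km.
The periapsis of the transfer ellipse is at r = 81500 km.
From the vis-viva equation, v = √[μ(2/r − 1/a_t)] = 12.62 km/s.

v = 12.6 km/s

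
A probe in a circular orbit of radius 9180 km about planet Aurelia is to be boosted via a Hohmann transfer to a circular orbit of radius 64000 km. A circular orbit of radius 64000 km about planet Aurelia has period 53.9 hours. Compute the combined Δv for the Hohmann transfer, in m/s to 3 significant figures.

Δv = 2800 m/s

From Kepler's third law T² = 4π²r³/μ at r = 64000 km, T = 53.9 hours = 53.9 × 3600 s = 1.9404×10^5 s: μ = 4π²r³/T² = 2.74864×10^5 km³/s².
Transfer-ellipse semi-major axis a_t = (r₁ + r₂)/2 = (9180 + 64000)/2 = 36590 km.
Circular speed at r₁: v₁ = √(μ/r₁) = √(2.74864×10^5/9180) = 5.472 km/s.
Transfer-orbit speed at r₁ (vis-viva): v_p = √[μ(2/r₁ − 1/a_t)] = 7.237 km/s.
First burn Δv₁ = |v_p − v₁| = 1.765 km/s.
Circular speed at r₂: v₂ = √(μ/r₂) = 2.072 km/s.
Transfer-orbit speed at r₂: v_a = √[μ(2/r₂ − 1/a_t)] = 1.038 km/s.
Second burn Δv₂ = |v₂ − v_a| = 1.034 km/s.
Total Δv = Δv₁ + Δv₂ = 2.799 km/s.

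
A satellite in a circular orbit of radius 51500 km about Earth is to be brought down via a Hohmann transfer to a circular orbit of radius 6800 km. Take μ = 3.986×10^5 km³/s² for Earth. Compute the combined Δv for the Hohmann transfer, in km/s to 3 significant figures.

Transfer-ellipse semi-major axis a_t = (r₁ + r₂)/2 = (51500 + 6800)/2 = 29150 km.
Circular speed at r₁: v₁ = √(μ/r₁) = √(3.986×10^5/51500) = 2.7821 km/s.
On the transfer ellipse at r₁, vis-viva gives v_a = √[μ(2/r₁ − 1/a_t)] = 1.3437 km/s.
First burn Δv₁ = |v_a − v₁| = 1.4384 km/s.
Circular speed at r₂: v₂ = √(μ/r₂) = 7.65622 km/s.
Transfer-orbit speed at r₂: v_p = √[μ(2/r₂ − 1/a_t)] = 10.1765 km/s.
Second burn Δv₂ = |v₂ − v_p| = 2.5203 km/s.
Δv = Δv₁ + Δv₂ = 1.4384 + 2.5203 = 3.959 km/s.

Δv = 3.96 km/s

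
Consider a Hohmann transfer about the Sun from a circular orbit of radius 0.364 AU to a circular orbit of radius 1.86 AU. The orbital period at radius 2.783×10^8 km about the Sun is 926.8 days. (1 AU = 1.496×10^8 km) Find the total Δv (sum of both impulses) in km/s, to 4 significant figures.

Δv = 23.82 km/s

From Kepler's third law T² = 4π²r³/μ at r = 2.783×10^8 km, T = 926.8 days = 926.8 × 86400 s = 8.007552×10^7 s: μ = 4π²r³/T² = 1.32709×10^11 km³/s².
In km: r₁ = 0.364 × 1.496×10^8 = 5.44544×10^7 km; r₂ = 1.86 × 1.496×10^8 = 2.78256×10^8 km.
Transfer-ellipse semi-major axis a_t = (r₁ + r₂)/2 = (5.44544×10^7 + 2.78256×10^8)/2 = 1.663552×10^8 km.
Circular speed at r₁: v₁ = √(μ/r₁) = √(1.32709×10^11/5.44544×10^7) = 49.37 km/s.
On the transfer ellipse at r₁, v² = μ(2/r − 1/a) gives v_p = √[μ(2/r₁ − 1/a_t)] = 63.85 km/s.
First burn Δv₁ = |v_p − v₁| = 14.48 km/s.
At r₂, v₂ = √(μ/r₂) = 21.839 km/s.
Transfer-orbit speed at r₂: v_a = √[μ(2/r₂ − 1/a_t)] = 12.495 km/s.
Second burn Δv₂ = |v₂ − v_a| = 9.344 km/s.
Total Δv = Δv₁ + Δv₂ = 23.82 km/s.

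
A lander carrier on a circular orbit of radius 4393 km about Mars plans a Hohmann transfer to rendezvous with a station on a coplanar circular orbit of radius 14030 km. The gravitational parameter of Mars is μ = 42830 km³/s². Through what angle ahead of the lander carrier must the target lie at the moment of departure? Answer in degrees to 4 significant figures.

φ = 84.24°

Semi-major axis of the transfer orbit: a_t = (4393 + 14030)/2 = 9211.5 km.
Transfer time t = π√(a_t³/μ) = 13421 s.
Target angular speed ω₂ = √(μ/r₂³) = 1.2453×10^-4 rad/s.
Angle swept by the target during transfer: ω₂·t = 1.6713 rad = 95.76°.
The lander carrier traverses 180° on the transfer ellipse, so the target must lead by 180° − 95.76° = 84.24°.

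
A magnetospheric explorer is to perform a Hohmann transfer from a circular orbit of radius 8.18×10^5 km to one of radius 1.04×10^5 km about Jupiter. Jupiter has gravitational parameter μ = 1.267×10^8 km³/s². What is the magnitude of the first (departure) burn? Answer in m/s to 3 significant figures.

Semi-major axis of the transfer orbit: a_t = (8.180×10^5 + 1.040×10^5)/2 = 4.610×10^5 km.
On the circular orbit at r = 8.180×10^5 km, v_c = √(μ/r) = 12.445 km/s.
Transfer-orbit speed at the same r (vis-viva, a = a_t): v_t = √[μ(2/r − 1/a_t)] = 5.9112 km/s.
Δv₁ = |v_t − v_c| = |5.9112 − 12.445| = 6.534 km/s.

Δv₁ = 6530 m/s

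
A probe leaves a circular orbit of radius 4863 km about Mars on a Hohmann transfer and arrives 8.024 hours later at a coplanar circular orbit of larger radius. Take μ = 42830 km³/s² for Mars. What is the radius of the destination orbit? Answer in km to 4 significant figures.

Transfer time t = 8.024 hours = 28886.4 s, and t = π√(a_t³/μ).
So a_t = (μ t²/π²)^(1/3) = (42830 × (28886.4)² / π²)^(1/3) = 15356 km.
Since a_t = (r₁ + r₂)/2, r₂ = 2a_t − r₁ = 2×15356 − 4863 = 25849 km.

r₂ = 25850 km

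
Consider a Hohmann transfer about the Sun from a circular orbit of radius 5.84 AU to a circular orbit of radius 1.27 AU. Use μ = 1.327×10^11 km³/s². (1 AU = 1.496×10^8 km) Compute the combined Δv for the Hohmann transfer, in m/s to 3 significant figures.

In km: r₁ = 5.84 × 1.496×10^8 = 8.73664×10^8 km; r₂ = 1.27 × 1.496×10^8 = 1.89992×10^8 km.
Transfer-ellipse semi-major axis a_t = (r₁ + r₂)/2 = (8.73664×10^8 + 1.89992×10^8)/2 = 5.31828×10^8 km.
At r₁ the circular-orbit speed is v₁ = √(μ/r₁) = 12.324 km/s.
Transfer-orbit speed at r₁ (vis-viva): v_a = √[μ(2/r₁ − 1/a_t)] = 7.3662 km/s.
First burn Δv₁ = |v_a − v₁| = 4.958 km/s.
Circular speed at r₂: v₂ = √(μ/r₂) = 26.428 km/s.
Transfer-orbit speed at r₂: v_p = √[μ(2/r₂ − 1/a_t)] = 33.873 km/s.
Second burn Δv₂ = |v₂ − v_p| = 7.445 km/s.
Total Δv = Δv₁ + Δv₂ = 12.40 km/s.

Δv = 12400 m/s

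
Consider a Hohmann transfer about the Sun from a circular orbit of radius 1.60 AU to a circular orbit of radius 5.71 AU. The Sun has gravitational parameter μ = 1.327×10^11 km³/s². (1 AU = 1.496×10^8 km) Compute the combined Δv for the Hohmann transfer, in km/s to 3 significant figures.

In km: r₁ = 1.60 × 1.496×10^8 = 2.3936×10^8 km; r₂ = 5.71 × 1.496×10^8 = 8.54216×10^8 km.
The Hohmann ellipse has a_t = (r₁ + r₂)/2 = 5.46788×10^8 km.
Circular speed at r₁: v₁ = √(μ/r₁) = √(1.327×10^11/2.3936×10^8) = 23.546 km/s.
Transfer-orbit speed at r₁ (vis-viva equation): v_p = √[μ(2/r₁ − 1/a_t)] = 29.430 km/s.
First burn Δv₁ = |v_p − v₁| = 5.884 km/s.
At r₂, v₂ = √(μ/r₂) = 12.4638 km/s.
Transfer-orbit speed at r₂: v_a = √[μ(2/r₂ − 1/a_t)] = 8.24647 km/s.
Second burn Δv₂ = |v₂ − v_a| = 4.217 km/s.
Δv = Δv₁ + Δv₂ = 5.884 + 4.217 = 10.10 km/s.

Δv = 10.1 km/s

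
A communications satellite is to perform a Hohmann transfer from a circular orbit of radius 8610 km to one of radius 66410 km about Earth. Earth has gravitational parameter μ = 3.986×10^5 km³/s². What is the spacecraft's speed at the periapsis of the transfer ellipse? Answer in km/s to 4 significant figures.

Transfer-ellipse semi-major axis a_t = (r₁ + r₂)/2 = (8610 + 66410)/2 = 37510 km.
The periapsis of the transfer ellipse is at r = 8610 km.
Vis-viva: v = √[μ(2/r − 1/a_t)] = √[3.986×10^5 × (2/8610 − 1/37510)] = 9.053 km/s.

v = 9.053 km/s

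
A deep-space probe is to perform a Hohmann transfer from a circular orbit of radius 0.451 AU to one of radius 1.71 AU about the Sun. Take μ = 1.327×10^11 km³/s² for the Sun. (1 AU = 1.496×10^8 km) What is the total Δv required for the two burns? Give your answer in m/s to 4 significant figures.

In km: r₁ = 0.451 × 1.496×10^8 = 6.74696×10^7 km; r₂ = 1.71 × 1.496×10^8 = 2.55816×10^8 km.
The Hohmann ellipse has a_t = (r₁ + r₂)/2 = 1.616428×10^8 km.
At r₁ the circular-orbit speed is v₁ = √(μ/r₁) = 44.35 km/s.
On the transfer ellipse at r₁, vis-viva equation gives v_p = √[μ(2/r₁ − 1/a_t)] = 55.79 km/s.
First burn Δv₁ = |v_p − v₁| = 11.44 km/s.
At r₂, v₂ = √(μ/r₂) = 22.776 km/s.
Transfer-orbit speed at r₂: v_a = √[μ(2/r₂ − 1/a_t)] = 14.715 km/s.
Second burn Δv₂ = |v₂ − v_a| = 8.061 km/s.
Total Δv = Δv₁ + Δv₂ = 19.50 km/s.

Δv = 19500 m/s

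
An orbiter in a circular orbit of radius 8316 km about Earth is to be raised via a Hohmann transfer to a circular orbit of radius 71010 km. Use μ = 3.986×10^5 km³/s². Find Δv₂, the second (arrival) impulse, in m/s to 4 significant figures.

Δv₂ = 1284 m/s

Semi-major axis of the transfer orbit: a_t = (8316 + 71010)/2 = 39663 km.
On the circular orbit at r = 71010 km, v_c = √(μ/r) = 2.369 km/s.
Vis-viva on the transfer ellipse at r = 71010 km gives v_t = √[μ(2/r − 1/a_t)] = 1.085 km/s.
Δv₂ = |v_t − v_c| = |1.085 − 2.369| = 1.284 km/s.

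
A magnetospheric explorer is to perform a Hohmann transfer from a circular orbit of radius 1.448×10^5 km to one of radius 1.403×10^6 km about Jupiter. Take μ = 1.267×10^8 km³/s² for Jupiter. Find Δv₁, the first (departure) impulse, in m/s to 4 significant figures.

The Hohmann ellipse has a_t = (r₁ + r₂)/2 = 7.739×10^5 km.
Circular speed at r = 1.448×10^5 km: v_c = √(μ/r) = 29.58 km/s.
Transfer-orbit speed at the same r (vis-viva, a = a_t): v_t = √[μ(2/r − 1/a_t)] = 39.83 km/s.
Δv₁ = |v_t − v_c| = |39.83 − 29.58| = 10.25 km/s.

Δv₁ = 10250 m/s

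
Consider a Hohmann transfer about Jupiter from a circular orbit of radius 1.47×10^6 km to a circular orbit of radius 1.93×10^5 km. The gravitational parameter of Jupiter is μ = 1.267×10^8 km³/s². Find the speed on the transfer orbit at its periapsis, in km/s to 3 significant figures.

v = 34.1 km/s

The Hohmann ellipse has a_t = (r₁ + r₂)/2 = 8.315×10^5 km.
The periapsis of the transfer ellipse is at r = 1.930×10^5 km.
Vis-viva: v = √[μ(2/r − 1/a_t)] = √[1.267×10^8 × (2/1.930×10^5 − 1/8.315×10^5)] = 34.07 km/s.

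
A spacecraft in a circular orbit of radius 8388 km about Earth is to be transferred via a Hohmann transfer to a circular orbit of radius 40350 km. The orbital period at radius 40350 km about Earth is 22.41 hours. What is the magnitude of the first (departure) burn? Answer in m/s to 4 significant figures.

From Kepler's third law T² = 4π²r³/μ at r = 40350 km, T = 22.41 hours = 22.41 × 3600 s = 80676 s: μ = 4π²r³/T² = 3.98476×10^5 km³/s².
Semi-major axis of the transfer orbit: a_t = (8388 + 40350)/2 = 24369 km.
On the circular orbit at r = 8388 km, v_c = √(μ/r) = 6.892 km/s.
Vis-viva on the transfer ellipse at r = 8388 km gives v_t = √[μ(2/r − 1/a_t)] = 8.869 km/s.
Δv₁ = |v_t − v_c| = |8.869 − 6.892| = 1.977 km/s.

Δv₁ = 1977 m/s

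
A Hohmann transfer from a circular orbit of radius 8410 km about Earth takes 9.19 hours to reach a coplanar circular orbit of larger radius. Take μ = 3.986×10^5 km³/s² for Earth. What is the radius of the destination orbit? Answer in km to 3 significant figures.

r₂ = 62300 km

Transfer time t = 9.19 hours = 33084 s, and t = π√(a_t³/μ).
So a_t = (μ t²/π²)^(1/3) = (3.986×10^5 × (33084)² / π²)^(1/3) = 35358 km.
Since a_t = (r₁ + r₂)/2, r₂ = 2a_t − r₁ = 2×35358 − 8410 = 62306 km.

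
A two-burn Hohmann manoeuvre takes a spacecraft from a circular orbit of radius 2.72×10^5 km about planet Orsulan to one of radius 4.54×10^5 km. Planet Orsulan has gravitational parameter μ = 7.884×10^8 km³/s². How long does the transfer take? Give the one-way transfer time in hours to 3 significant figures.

Transfer-ellipse semi-major axis a_t = (r₁ + r₂)/2 = (2.720×10^5 + 4.540×10^5)/2 = 3.630×10^5 km.
By Kepler's third law the transfer-orbit period is T = 2π√(a_t³/μ), so t = T/2 = 24470 s.
Converting: 24470 s ÷ 3600 s/hour = 6.80 hours.

t = 6.80 hours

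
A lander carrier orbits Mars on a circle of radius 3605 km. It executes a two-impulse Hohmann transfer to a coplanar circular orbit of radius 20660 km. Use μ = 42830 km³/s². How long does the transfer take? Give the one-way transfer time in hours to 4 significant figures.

t = 5.635 hours

Transfer-ellipse semi-major axis a_t = (r₁ + r₂)/2 = (3605 + 20660)/2 = 12132.5 km.
Half the transfer-orbit period gives t = π√(a_t³/μ) = 20286 s.
Converting: 20286 s ÷ 3600 s/hour = 5.635 hours.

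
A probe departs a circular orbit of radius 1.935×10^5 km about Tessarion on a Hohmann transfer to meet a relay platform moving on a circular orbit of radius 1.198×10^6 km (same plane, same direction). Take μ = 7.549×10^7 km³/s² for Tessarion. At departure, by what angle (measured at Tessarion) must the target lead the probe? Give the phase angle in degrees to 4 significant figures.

Transfer-ellipse semi-major axis a_t = (r₁ + r₂)/2 = (1.935×10^5 + 1.198×10^6)/2 = 6.9575×10^5 km.
Transfer time t = π√(a_t³/μ) = 2.0984×10^5 s.
The target's mean motion on its circular orbit is ω₂ = √(μ/r₂³) = 6.6261×10^-6 rad/s.
Angle swept by the target during transfer: ω₂·t = 1.3904 rad = 79.66°.
The probe traverses 180° on the transfer ellipse, so the target must lead by 180° − 79.66° = 100.3°.

φ = 100.3°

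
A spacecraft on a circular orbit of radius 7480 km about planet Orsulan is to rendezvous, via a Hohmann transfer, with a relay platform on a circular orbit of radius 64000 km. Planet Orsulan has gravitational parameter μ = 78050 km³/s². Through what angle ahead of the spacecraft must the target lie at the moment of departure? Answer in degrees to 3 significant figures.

Transfer-ellipse semi-major axis a_t = (r₁ + r₂)/2 = (7480 + 64000)/2 = 35740 km.
Transfer time t = π√(a_t³/μ) = 75979.3 s.
Target angular speed ω₂ = √(μ/r₂³) = 1.72551×10^-5 rad/s.
Angle swept by the target during transfer: ω₂·t = 1.31103 rad = 75.12°.
The spacecraft traverses 180° on the transfer ellipse, so the target must lead by 180° − 75.12° = 105°.

φ = 105°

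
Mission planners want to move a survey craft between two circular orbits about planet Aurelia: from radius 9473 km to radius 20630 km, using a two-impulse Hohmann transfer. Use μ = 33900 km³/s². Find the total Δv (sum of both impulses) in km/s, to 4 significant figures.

The Hohmann ellipse has a_t = (r₁ + r₂)/2 = 15051.5 km.
Circular speed at r₁: v₁ = √(μ/r₁) = √(33900/9473) = 1.892 km/s.
Transfer-orbit speed at r₁ (vis-viva): v_p = √[μ(2/r₁ − 1/a_t)] = 2.215 km/s.
First burn Δv₁ = |v_p − v₁| = 0.3230 km/s.
At r₂, v₂ = √(μ/r₂) = 1.2819 km/s.
Transfer-orbit speed at r₂: v_a = √[μ(2/r₂ − 1/a_t)] = 1.0170 km/s.
Second burn Δv₂ = |v₂ − v_a| = 0.2649 km/s.
Δv = Δv₁ + Δv₂ = 0.3230 + 0.2649 = 0.5879 km/s.

Δv = 0.5879 km/s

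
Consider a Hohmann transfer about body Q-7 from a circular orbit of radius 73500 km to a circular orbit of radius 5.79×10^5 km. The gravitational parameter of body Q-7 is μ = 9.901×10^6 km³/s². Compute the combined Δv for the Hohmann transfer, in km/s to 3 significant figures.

Δv = 6.03 km/s

Transfer-ellipse semi-major axis a_t = (r₁ + r₂)/2 = (73500 + 5.790×10^5)/2 = 3.2625×10^5 km.
At r₁ the circular-orbit speed is v₁ = √(μ/r₁) = 11.6064 km/s.
Transfer-orbit speed at r₁ (vis-viva equation): v_p = √[μ(2/r₁ − 1/a_t)] = 15.4618 km/s.
First burn Δv₁ = |v_p − v₁| = 3.8554 km/s.
Circular speed at r₂: v₂ = √(μ/r₂) = 4.13524 km/s.
Transfer-orbit speed at r₂: v_a = √[μ(2/r₂ − 1/a_t)] = 1.96277 km/s.
Second burn Δv₂ = |v₂ − v_a| = 2.1725 km/s.
Δv = Δv₁ + Δv₂ = 3.8554 + 2.1725 = 6.028 km/s.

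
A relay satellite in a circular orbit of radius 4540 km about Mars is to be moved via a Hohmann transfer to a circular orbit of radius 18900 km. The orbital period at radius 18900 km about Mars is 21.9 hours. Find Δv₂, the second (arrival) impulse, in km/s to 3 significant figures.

From Kepler's third law T² = 4π²r³/μ at r = 18900 km, T = 21.9 hours = 21.9 × 3600 s = 78840 s: μ = 4π²r³/T² = 42879.7 km³/s².
Semi-major axis of the transfer orbit: a_t = (4540 + 18900)/2 = 11720 km.
On the circular orbit at r = 18900 km, v_c = √(μ/r) = 1.50624 km/s.
Transfer-orbit speed at the same r (vis-viva, a = a_t): v_t = √[μ(2/r − 1/a_t)] = 0.937474 km/s.
Δv₂ = |v_t − v_c| = |0.937474 − 1.50624| = 0.5688 km/s.

Δv₂ = 0.569 km/s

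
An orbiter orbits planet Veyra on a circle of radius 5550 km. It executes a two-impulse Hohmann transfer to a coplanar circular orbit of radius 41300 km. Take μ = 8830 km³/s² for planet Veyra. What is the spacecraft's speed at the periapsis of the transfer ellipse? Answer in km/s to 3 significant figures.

The Hohmann ellipse has a_t = (r₁ + r₂)/2 = 23425 km.
The periapsis of the transfer ellipse is at r = 5550 km.
From the vis-viva equation, v = √[μ(2/r − 1/a_t)] = 1.675 km/s.

v = 1.67 km/s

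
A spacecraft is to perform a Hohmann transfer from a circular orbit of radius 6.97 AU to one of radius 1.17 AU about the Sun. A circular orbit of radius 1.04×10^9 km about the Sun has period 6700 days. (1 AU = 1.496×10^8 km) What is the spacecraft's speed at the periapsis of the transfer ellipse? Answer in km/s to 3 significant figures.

From Kepler's third law T² = 4π²r³/μ at r = 1.04×10^9 km, T = 6700 days = 6700 × 86400 s = 5.7888×10^8 s: μ = 4π²r³/T² = 1.32520×10^11 km³/s².
In km: r₁ = 6.97 × 1.496×10^8 = 1.042712×10^9 km; r₂ = 1.17 × 1.496×10^8 = 1.75032×10^8 km.
Transfer-ellipse semi-major axis a_t = (r₁ + r₂)/2 = (1.042712×10^9 + 1.75032×10^8)/2 = 6.08872×10^8 km.
At periapsis, r = 1.75032×10^8 km.
Vis-viva: v = √[μ(2/r − 1/a_t)] = √[1.32520×10^11 × (2/1.75032×10^8 − 1/6.08872×10^8)] = 36.01 km/s.

v = 36.0 km/s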